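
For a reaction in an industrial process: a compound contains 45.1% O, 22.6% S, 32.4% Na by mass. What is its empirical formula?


Assume 100 g sample. Moles of each element:
  O: 45.1/16.0 = 2.819 mol
  S: 22.6/32.07 = 0.705 mol
  Na: 32.4/22.99 = 1.409 mol
Divide by smallest (0.705):
  O: 2.819/0.705 = 4.0
  S: 0.705/0.705 = 1.0
  Na: 1.409/0.705 = 2.0
Empirical formula: Na2SO4

Na2SO4


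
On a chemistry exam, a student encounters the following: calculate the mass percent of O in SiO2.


M(SiO2) = 1×28.09 + 2×16.0 = 60.09 g/mol
Mass of O = 2 × 16.0 = 32.00 g/mol
% O = 32.00/60.09 × 100 = 53.25%

53.25%


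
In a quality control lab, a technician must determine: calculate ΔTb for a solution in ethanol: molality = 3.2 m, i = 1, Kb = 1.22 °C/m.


ΔTb = Kb × m × i
= 1.22 × 3.2 × 1
= 3.904 °C

3.904 °C


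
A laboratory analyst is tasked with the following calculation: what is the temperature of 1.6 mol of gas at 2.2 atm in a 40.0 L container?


PV = nRT  (R = 0.08206 L·atm/(mol·K))
T = PV/(nR) = 2.2×40.0/(1.6×0.08206)
= 88.00/0.131296
= 670.24 K

670.24 K


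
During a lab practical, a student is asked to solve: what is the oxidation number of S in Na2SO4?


2(+1) + x + 4(-2) = 0, so x = +6
Oxidation number: +6

+6


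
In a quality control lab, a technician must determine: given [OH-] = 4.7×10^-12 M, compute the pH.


pOH = -log10([OH-]) = -log10(4.7×10^-12)
= 12 - log10(4.7) = 11.33
pH = 14 - pOH = 14 - 11.33 = 2.67

2.67


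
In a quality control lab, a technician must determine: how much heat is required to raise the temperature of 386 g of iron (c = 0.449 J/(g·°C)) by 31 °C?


q = mcΔT = 386 × 0.449 × 31
= 5372.73 J

5372.73 J


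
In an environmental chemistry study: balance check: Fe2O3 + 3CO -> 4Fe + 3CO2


Equation: Fe2O3 + 3CO -> 4Fe + 3CO2
Check atoms: C: 3=3, Fe: 2≠4, O: 6=6
Not balanced

No, not balanced


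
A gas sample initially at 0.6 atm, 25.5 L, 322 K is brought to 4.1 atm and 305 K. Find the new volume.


P1V1/T1 = P2V2/T2
V2 = P1V1T2/(T1P2)
= 0.6×25.5×305/(322×4.1)
= 3.535 L

3.535 L


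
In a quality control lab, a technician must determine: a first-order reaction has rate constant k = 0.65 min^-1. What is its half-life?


t½ = ln2/k = 0.693147/(0.65 min^-1)
= 1.066 min

1.066 min


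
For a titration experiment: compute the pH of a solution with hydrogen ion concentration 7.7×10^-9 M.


pH = -log10([H+]) = -log10(7.7×10^-9)
= 9 - log10(7.7)
= 9 - 0.89
= 8.11

8.11


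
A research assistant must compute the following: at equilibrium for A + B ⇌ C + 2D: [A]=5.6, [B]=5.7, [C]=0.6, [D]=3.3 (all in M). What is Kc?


Kc = [C][D]^2/([A][B])
= (0.6^1 × 3.3^2)/(5.6^1 × 5.7^1)
= 6.534/31.92
= 0.2047

0.2047


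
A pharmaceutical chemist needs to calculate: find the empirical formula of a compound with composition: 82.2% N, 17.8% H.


Assume 100 g sample. Moles of each element:
  N: 82.2/14.01 = 5.867 mol
  H: 17.8/1.008 = 17.659 mol
Divide by smallest (5.867):
  N: 5.867/5.867 = 1.0
  H: 17.659/5.867 = 3.01
Empirical formula: NH3

NH3


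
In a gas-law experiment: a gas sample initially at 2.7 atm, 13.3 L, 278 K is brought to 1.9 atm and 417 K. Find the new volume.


P1V1/T1 = P2V2/T2
V2 = P1V1T2/(T1P2)
= 2.7×13.3×417/(278×1.9)
= 28.35 L

28.35 L


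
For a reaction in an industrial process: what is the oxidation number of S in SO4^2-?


x + 4(-2) = -2, so x = +6
Oxidation number: +6

+6


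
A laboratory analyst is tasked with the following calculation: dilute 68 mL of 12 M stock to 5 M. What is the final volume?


C1V1 = C2V2
12 × 68 = 5 × V2
V2 = 816/5 = 163.2 mL

163.2 mL


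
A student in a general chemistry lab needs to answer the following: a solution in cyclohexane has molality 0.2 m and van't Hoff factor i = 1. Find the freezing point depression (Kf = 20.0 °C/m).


ΔTf = Kf × m × i
= 20.0 × 0.2 × 1
= 4.0 °C

4.0 °C


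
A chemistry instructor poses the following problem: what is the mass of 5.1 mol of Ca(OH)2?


M(Ca(OH)2) = 74.1 g/mol
mass = n × M = 5.1 × 74.1 = 377.91 g

377.91 g


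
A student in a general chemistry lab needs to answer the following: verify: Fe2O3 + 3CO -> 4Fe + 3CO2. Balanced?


Equation: Fe2O3 + 3CO -> 4Fe + 3CO2
Check atoms: C: 3=3, Fe: 2≠4, O: 6=6
Not balanced

No, not balanced


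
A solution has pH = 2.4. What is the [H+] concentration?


[H+] = 10^(-pH) = 10^(-2.4)
= 3.98×10^-3 M

3.98×10^-3 M


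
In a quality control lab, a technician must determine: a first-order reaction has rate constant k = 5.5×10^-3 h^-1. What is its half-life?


t½ = ln2/k = 0.693147/(5.5×10^-3 h^-1)
= 126.0 h

126.0 h


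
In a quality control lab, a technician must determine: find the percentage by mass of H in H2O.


M(H2O) = 2×1.008 + 1×16.0 = 18.016 g/mol
Mass of H = 2 × 1.008 = 2.016 g/mol
% H = 2.016/18.016 × 100 = 11.19%

11.19%


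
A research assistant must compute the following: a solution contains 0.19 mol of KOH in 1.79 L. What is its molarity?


M = n/V = 0.19/1.79 = 0.106 mol/L

0.106 M


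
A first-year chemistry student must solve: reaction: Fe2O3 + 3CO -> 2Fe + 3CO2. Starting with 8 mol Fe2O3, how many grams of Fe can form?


Mole ratio Fe:Fe2O3 = 2:1
n(Fe) = 8 × 2/1 = 16.000 mol
mass = 16.000 × 55.85 = 893.6 g

893.6 g


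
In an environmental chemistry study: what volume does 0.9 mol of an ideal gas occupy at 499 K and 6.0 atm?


PV = nRT  (R = 0.08206 L·atm/(mol·K))
V = nRT/P = 0.9×0.08206×499/6.0
= 6.142 L

6.142 L


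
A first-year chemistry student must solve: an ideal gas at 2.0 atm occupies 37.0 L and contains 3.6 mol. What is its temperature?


PV = nRT  (R = 0.08206 L·atm/(mol·K))
T = PV/(nR) = 2.0×37.0/(3.6×0.08206)
= 74.00/0.295416
= 250.49 K

250.49 K


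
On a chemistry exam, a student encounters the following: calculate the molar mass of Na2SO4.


M(Na2SO4) = 2×22.99 + 1×32.07 + 4×16.0
= 45.98 + 32.07 + 64.0
= 142.05 g/mol

142.05 g/mol


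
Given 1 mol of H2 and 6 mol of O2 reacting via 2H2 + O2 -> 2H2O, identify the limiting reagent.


Mole ratio available / coefficient:
  H2: 1/2 = 0.500
  O2: 6/1 = 6.000
Smaller ratio is limiting.

H2


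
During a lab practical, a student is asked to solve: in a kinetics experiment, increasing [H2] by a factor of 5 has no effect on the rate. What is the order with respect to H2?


rate ∝ [H2]^n
rate ∝ [H2]^0
Order in H2: 0

0


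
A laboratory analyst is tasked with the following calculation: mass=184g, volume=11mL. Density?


ρ = mass/volume
= 184/11
= 16.727 g/mL

16.727 g/mL


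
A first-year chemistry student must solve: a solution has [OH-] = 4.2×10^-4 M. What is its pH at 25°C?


pOH = -log10([OH-]) = -log10(4.2×10^-4)
= 4 - log10(4.2) = 3.38
pH = 14 - pOH = 14 - 3.38 = 10.62

10.62


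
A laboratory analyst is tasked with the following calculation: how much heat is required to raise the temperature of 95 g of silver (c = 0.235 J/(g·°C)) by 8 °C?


q = mcΔT = 95 × 0.235 × 8
= 178.60 J

178.60 J


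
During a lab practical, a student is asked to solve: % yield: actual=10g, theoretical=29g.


% yield = actual/theoretical × 100
= 10/29 × 100
= 34.48%

34.48%


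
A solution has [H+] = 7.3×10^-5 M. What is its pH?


pH = -log10([H+]) = -log10(7.3×10^-5)
= 5 - log10(7.3)
= 5 - 0.86
= 4.14

4.14


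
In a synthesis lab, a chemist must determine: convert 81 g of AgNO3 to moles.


M(AgNO3) = 169.88 g/mol
n = mass/M = 81/169.88 = 0.4768 mol

0.4768 mol


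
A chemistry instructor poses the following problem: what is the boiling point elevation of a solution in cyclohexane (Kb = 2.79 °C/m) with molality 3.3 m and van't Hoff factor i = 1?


ΔTb = Kb × m × i
= 2.79 × 3.3 × 1
= 9.207 °C

9.207 °C


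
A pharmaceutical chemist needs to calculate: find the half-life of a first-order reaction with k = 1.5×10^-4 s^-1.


t½ = ln2/k = 0.693147/(1.5×10^-4 s^-1)
= 4621 s

4621 s


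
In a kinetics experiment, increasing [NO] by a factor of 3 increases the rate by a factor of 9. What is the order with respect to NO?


rate ∝ [NO]^n
3^n = 9 → n = 2
Order in NO: 2

2


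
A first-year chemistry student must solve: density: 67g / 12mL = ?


ρ = mass/volume
= 67/12
= 5.583 g/mL

5.583 g/mL


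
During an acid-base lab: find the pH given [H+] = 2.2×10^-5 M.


pH = -log10([H+]) = -log10(2.2×10^-5)
= 5 - log10(2.2)
= 5 - 0.34
= 4.66

4.66


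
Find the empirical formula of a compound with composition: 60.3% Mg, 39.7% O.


Assume 100 g sample. Moles of each element:
  Mg: 60.3/24.31 = 2.48 mol
  O: 39.7/16.0 = 2.481 mol
Divide by smallest (2.48):
  Mg: 2.48/2.48 = 1.0
  O: 2.481/2.48 = 1.0
Empirical formula: MgO

MgO


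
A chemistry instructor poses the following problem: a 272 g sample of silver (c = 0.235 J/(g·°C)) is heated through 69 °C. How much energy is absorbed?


q = mcΔT = 272 × 0.235 × 69
= 4410.48 J

4410.48 J


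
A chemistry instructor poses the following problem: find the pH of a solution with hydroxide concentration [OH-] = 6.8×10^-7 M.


pOH = -log10([OH-]) = -log10(6.8×10^-7)
= 7 - log10(6.8) = 6.17
pH = 14 - pOH = 14 - 6.17 = 7.83

7.83


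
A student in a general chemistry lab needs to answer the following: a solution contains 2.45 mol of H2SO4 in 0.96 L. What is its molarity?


M = n/V = 2.45/0.96 = 2.552 mol/L

2.552 M


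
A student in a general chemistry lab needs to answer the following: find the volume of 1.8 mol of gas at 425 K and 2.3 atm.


PV = nRT  (R = 0.08206 L·atm/(mol·K))
V = nRT/P = 1.8×0.08206×425/2.3
= 27.294 L

27.294 L


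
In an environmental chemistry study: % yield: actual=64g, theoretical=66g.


% yield = actual/theoretical × 100
= 64/66 × 100
= 96.97%

96.97%


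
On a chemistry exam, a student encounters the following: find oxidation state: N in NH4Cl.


x + 4(+1) + (-1) = 0, so x = -3
Oxidation number: -3

-3


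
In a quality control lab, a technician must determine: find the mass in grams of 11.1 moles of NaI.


M(NaI) = 149.89 g/mol
mass = n × M = 11.1 × 149.89 = 1663.78 g

1663.78 g


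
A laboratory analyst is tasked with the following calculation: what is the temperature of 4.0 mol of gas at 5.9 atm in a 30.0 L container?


PV = nRT  (R = 0.08206 L·atm/(mol·K))
T = PV/(nR) = 5.9×30.0/(4.0×0.08206)
= 177.00/0.328240
= 539.24 K

539.24 K


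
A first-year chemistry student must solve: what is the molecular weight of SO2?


M(SO2) = 1×32.07 + 2×16.0
= 32.07 + 32.0
= 64.07 g/mol

64.07 g/mol


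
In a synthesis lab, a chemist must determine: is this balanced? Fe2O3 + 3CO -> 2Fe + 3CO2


Equation: Fe2O3 + 3CO -> 2Fe + 3CO2
Check atoms: C: 3=3, Fe: 2=2, O: 6=6
Balanced

Yes, balanced


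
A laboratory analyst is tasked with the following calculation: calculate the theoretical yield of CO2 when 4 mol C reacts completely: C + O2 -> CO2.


Mole ratio CO2:C = 1:1
n(CO2) = 4 × 1/1 = 4.000 mol
mass = 4.000 × 44.01 = 176.04 g

176.04 g


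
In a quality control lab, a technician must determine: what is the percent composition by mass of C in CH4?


M(CH4) = 1×12.01 + 4×1.008 = 16.042 g/mol
Mass of C = 1 × 12.01 = 12.01 g/mol
% C = 12.01/16.042 × 100 = 74.87%

74.87%


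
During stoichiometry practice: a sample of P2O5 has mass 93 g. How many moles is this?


M(P2O5) = 141.94 g/mol
n = mass/M = 93/141.94 = 0.6552 mol

0.6552 mol


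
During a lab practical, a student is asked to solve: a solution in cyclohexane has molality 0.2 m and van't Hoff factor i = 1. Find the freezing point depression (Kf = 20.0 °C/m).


ΔTf = Kf × m × i
= 20.0 × 0.2 × 1
= 4.0 °C

4.0 °C


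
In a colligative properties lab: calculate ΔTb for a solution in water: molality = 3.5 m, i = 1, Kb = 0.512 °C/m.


ΔTb = Kb × m × i
= 0.512 × 3.5 × 1
= 1.792 °C

1.792 °C


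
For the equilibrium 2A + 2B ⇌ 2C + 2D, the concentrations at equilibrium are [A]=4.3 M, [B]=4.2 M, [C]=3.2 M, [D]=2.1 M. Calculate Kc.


Kc = [C]^2[D]^2/([A]^2[B]^2)
= (3.2^2 × 2.1^2)/(4.3^2 × 4.2^2)
= 45.1584/326.1636
= 0.1385

0.1385


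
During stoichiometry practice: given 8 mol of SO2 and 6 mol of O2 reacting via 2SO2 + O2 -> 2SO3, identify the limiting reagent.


Mole ratio available / coefficient:
  SO2: 8/2 = 4.000
  O2: 6/1 = 6.000
Smaller ratio is limiting.

SO2


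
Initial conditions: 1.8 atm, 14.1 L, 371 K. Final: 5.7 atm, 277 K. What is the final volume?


P1V1/T1 = P2V2/T2
V2 = P1V1T2/(T1P2)
= 1.8×14.1×277/(371×5.7)
= 3.324 L

3.324 L


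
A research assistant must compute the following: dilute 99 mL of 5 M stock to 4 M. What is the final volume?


C1V1 = C2V2
5 × 99 = 4 × V2
V2 = 495/4 = 123.75 mL

123.75 mL


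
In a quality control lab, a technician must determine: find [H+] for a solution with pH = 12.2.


[H+] = 10^(-pH) = 10^(-12.2)
= 6.31×10^-13 M

6.31×10^-13 M


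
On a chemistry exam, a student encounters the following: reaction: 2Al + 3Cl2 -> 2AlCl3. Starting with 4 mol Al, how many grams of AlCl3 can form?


Mole ratio AlCl3:Al = 2:2
n(AlCl3) = 4 × 2/2 = 4.000 mol
mass = 4.000 × 133.33 = 533.32 g

533.32 g


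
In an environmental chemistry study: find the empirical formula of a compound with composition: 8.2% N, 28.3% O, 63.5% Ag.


Assume 100 g sample. Moles of each element:
  N: 8.2/14.01 = 0.585 mol
  O: 28.3/16.0 = 1.769 mol
  Ag: 63.5/107.87 = 0.589 mol
Divide by smallest (0.585):
  N: 0.585/0.585 = 1.0
  O: 1.769/0.585 = 3.02
  Ag: 0.589/0.585 = 1.01
Empirical formula: AgNO3

AgNO3


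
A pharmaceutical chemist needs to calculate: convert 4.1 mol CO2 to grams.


M(CO2) = 44.01 g/mol
mass = n × M = 4.1 × 44.01 = 180.44 g

180.44 g


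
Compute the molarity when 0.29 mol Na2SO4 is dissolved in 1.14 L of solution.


M = n/V = 0.29/1.14 = 0.254 mol/L

0.254 M


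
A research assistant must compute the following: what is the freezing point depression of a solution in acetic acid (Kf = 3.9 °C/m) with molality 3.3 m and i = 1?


ΔTf = Kf × m × i
= 3.9 × 3.3 × 1
= 12.87 °C

12.87 °C


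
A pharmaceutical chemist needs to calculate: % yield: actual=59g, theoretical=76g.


% yield = actual/theoretical × 100
= 59/76 × 100
= 77.63%

77.63%


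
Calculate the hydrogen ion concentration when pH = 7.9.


[H+] = 10^(-pH) = 10^(-7.9)
= 1.26×10^-8 M

1.26×10^-8 M


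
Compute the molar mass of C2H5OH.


M(C2H5OH) = 2×12.01 + 6×1.008 + 1×16.0
= 24.02 + 6.05 + 16.0
= 46.07 g/mol

46.07 g/mol


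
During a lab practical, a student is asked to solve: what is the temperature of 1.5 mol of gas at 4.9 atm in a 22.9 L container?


PV = nRT  (R = 0.08206 L·atm/(mol·K))
T = PV/(nR) = 4.9×22.9/(1.5×0.08206)
= 112.21/0.123090
= 911.61 K

911.61 K


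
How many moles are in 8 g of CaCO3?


M(CaCO3) = 100.09 g/mol
n = mass/M = 8/100.09 = 0.0799 mol

0.0799 mol


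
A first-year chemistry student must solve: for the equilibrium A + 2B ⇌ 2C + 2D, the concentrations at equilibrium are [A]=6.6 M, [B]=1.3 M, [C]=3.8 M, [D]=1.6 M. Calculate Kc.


Kc = [C]^2[D]^2/([A][B]^2)
= (3.8^2 × 1.6^2)/(6.6^1 × 1.3^2)
= 36.9664/11.154
= 3.314

3.314


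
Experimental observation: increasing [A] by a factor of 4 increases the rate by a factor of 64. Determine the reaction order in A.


rate ∝ [A]^n
4^n = 64 → n = 3
Order in A: 3

3


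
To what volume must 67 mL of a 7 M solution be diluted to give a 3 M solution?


C1V1 = C2V2
7 × 67 = 3 × V2
V2 = 469/3 = 156.33 mL

156.33 mL


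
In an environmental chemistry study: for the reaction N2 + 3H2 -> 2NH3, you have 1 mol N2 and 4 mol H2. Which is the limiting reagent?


Mole ratio available / coefficient:
  N2: 1/1 = 1.000
  H2: 4/3 = 1.333
Smaller ratio is limiting.

N2


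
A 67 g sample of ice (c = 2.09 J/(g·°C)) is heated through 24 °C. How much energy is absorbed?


q = mcΔT = 67 × 2.09 × 24
= 3360.72 J

3360.72 J


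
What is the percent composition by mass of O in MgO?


M(MgO) = 1×24.31 + 1×16.0 = 40.31 g/mol
Mass of O = 1 × 16.0 = 16.00 g/mol
% O = 16.00/40.31 × 100 = 39.69%

39.69%


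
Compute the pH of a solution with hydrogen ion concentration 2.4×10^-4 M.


pH = -log10([H+]) = -log10(2.4×10^-4)
= 4 - log10(2.4)
= 4 - 0.38
= 3.62

3.62


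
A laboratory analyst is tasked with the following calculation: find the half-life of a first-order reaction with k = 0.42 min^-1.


t½ = ln2/k = 0.693147/(0.42 min^-1)
= 1.650 min

1.650 min


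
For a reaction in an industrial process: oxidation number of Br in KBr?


halide: -1
Oxidation number: -1

-1


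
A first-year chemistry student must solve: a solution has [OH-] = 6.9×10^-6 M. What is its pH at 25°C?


pOH = -log10([OH-]) = -log10(6.9×10^-6)
= 6 - log10(6.9) = 5.16
pH = 14 - pOH = 14 - 5.16 = 8.84

8.84


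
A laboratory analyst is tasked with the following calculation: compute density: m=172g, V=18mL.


ρ = mass/volume
= 172/18
= 9.556 g/mL

9.556 g/mL


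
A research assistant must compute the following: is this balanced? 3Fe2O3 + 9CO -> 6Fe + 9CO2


Equation: 3Fe2O3 + 9CO -> 6Fe + 9CO2
Check atoms: C: 9=9, Fe: 6=6, O: 18=18
Balanced

Yes, balanced


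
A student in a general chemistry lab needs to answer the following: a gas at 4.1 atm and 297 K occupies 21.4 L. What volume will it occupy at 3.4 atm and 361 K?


P1V1/T1 = P2V2/T2
V2 = P1V1T2/(T1P2)
= 4.1×21.4×361/(297×3.4)
= 31.367 L

31.367 L


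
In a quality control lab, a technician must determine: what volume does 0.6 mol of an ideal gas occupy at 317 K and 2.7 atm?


PV = nRT  (R = 0.08206 L·atm/(mol·K))
V = nRT/P = 0.6×0.08206×317/2.7
= 5.781 L

5.781 L


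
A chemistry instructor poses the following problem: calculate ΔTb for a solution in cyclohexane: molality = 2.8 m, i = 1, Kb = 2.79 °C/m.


ΔTb = Kb × m × i
= 2.79 × 2.8 × 1
= 7.812 °C

7.812 °C


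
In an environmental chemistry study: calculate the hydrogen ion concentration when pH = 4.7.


[H+] = 10^(-pH) = 10^(-4.7)
= 2.0×10^-5 M

2.0×10^-5 M


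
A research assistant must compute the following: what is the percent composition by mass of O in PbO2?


M(PbO2) = 1×207.2 + 2×16.0 = 239.20 g/mol
Mass of O = 2 × 16.0 = 32.00 g/mol
% O = 32.00/239.20 × 100 = 13.38%

13.38%


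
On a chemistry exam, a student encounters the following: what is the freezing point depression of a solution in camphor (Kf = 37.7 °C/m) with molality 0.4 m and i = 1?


ΔTf = Kf × m × i
= 37.7 × 0.4 × 1
= 15.08 °C

15.08 °C


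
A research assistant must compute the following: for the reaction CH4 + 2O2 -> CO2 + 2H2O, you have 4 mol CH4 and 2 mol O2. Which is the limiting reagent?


Mole ratio available / coefficient:
  CH4: 4/1 = 4.000
  O2: 2/2 = 1.000
Smaller ratio is limiting.

O2


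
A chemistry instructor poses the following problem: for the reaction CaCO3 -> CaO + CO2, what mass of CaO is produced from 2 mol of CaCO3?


Mole ratio CaO:CaCO3 = 1:1
n(CaO) = 2 × 1/1 = 2.000 mol
mass = 2.000 × 56.08 = 112.16 g

112.16 g


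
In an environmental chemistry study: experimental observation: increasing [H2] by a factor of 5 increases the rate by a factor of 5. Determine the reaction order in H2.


rate ∝ [H2]^n
5^n = 5 → n = 1
Order in H2: 1

1


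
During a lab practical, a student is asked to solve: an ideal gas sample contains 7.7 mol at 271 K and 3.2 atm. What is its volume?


PV = nRT  (R = 0.08206 L·atm/(mol·K))
V = nRT/P = 7.7×0.08206×271/3.2
= 53.511 L

53.511 L


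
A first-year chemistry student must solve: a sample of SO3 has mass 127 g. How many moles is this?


M(SO3) = 80.07 g/mol
n = mass/M = 127/80.07 = 1.5861 mol

1.5861 mol


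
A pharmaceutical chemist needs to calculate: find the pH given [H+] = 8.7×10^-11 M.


pH = -log10([H+]) = -log10(8.7×10^-11)
= 11 - log10(8.7)
= 11 - 0.94
= 10.06

10.06


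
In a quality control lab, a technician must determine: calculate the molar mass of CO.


M(CO) = 1×12.01 + 1×16.0
= 12.01 + 16.0
= 28.01 g/mol

28.01 g/mol


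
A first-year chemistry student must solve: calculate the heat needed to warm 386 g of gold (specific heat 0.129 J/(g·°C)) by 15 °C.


q = mcΔT = 386 × 0.129 × 15
= 746.91 J

746.91 J


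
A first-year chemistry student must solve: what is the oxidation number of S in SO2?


x + 2(-2) = 0, so x = +4
Oxidation number: +4

+4


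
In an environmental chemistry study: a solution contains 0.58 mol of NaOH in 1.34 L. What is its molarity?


M = n/V = 0.58/1.34 = 0.433 mol/L

0.433 M


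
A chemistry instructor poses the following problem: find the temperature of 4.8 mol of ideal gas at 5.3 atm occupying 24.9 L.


PV = nRT  (R = 0.08206 L·atm/(mol·K))
T = PV/(nR) = 5.3×24.9/(4.8×0.08206)
= 131.97/0.393888
= 335.04 K

335.04 K


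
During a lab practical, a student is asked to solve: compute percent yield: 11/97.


% yield = actual/theoretical × 100
= 11/97 × 100
= 11.34%

11.34%


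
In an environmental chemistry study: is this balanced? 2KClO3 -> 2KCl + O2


Equation: 2KClO3 -> 2KCl + O2
Check atoms: Cl: 2=2, K: 2=2, O: 6≠2
Not balanced

No, not balanced


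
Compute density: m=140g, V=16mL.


ρ = mass/volume
= 140/16
= 8.75 g/mL

8.75 g/mL


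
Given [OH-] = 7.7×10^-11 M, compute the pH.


pOH = -log10([OH-]) = -log10(7.7×10^-11)
= 11 - log10(7.7) = 10.11
pH = 14 - pOH = 14 - 10.11 = 3.89

3.89


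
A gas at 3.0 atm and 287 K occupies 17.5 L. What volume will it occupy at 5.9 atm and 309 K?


P1V1/T1 = P2V2/T2
V2 = P1V1T2/(T1P2)
= 3.0×17.5×309/(287×5.9)
= 9.58 L

9.58 L


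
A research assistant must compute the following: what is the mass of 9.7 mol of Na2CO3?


M(Na2CO3) = 105.99 g/mol
mass = n × M = 9.7 × 105.99 = 1028.10 g

1028.10 g


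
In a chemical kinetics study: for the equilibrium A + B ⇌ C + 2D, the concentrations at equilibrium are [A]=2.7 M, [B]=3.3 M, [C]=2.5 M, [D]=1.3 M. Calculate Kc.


Kc = [C][D]^2/([A][B])
= (2.5^1 × 1.3^2)/(2.7^1 × 3.3^1)
= 4.225/8.91
= 0.4742

0.4742


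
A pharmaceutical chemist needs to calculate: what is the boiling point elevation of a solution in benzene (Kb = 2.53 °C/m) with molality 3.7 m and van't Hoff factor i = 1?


ΔTb = Kb × m × i
= 2.53 × 3.7 × 1
= 9.361 °C

9.361 °C


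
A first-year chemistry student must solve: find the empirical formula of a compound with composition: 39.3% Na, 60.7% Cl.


Assume 100 g sample. Moles of each element:
  Na: 39.3/22.99 = 1.709 mol
  Cl: 60.7/35.45 = 1.712 mol
Divide by smallest (1.709):
  Na: 1.709/1.709 = 1.0
  Cl: 1.712/1.709 = 1.0
Empirical formula: NaCl

NaCl


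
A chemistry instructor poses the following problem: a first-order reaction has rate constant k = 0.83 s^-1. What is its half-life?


t½ = ln2/k = 0.693147/(0.83 s^-1)
= 0.8351 s

0.8351 s


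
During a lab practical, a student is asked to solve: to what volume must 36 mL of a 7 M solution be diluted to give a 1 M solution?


C1V1 = C2V2
7 × 36 = 1 × V2
V2 = 252/1 = 252.0 mL

252.0 mL


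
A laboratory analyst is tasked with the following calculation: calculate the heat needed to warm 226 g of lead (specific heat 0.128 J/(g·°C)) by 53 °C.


q = mcΔT = 226 × 0.128 × 53
= 1533.18 J

1533.18 J


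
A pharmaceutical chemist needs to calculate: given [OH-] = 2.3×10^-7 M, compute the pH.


pOH = -log10([OH-]) = -log10(2.3×10^-7)
= 7 - log10(2.3) = 6.64
pH = 14 - pOH = 14 - 6.64 = 7.36

7.36


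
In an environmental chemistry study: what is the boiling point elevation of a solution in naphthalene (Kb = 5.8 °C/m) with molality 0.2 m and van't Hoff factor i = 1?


ΔTb = Kb × m × i
= 5.8 × 0.2 × 1
= 1.16 °C

1.16 °C


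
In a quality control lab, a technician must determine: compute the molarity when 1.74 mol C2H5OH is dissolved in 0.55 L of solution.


M = n/V = 1.74/0.55 = 3.164 mol/L

3.164 M


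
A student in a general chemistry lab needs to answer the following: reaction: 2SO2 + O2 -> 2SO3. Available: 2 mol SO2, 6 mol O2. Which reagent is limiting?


Mole ratio available / coefficient:
  SO2: 2/2 = 1.000
  O2: 6/1 = 6.000
Smaller ratio is limiting.

SO2


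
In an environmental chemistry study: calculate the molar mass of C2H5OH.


M(C2H5OH) = 2×12.01 + 6×1.008 + 1×16.0
= 24.02 + 6.05 + 16.0
= 46.07 g/mol

46.07 g/mol


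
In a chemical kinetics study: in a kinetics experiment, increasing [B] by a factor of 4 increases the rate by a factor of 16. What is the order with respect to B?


rate ∝ [B]^n
4^n = 16 → n = 2
Order in B: 2

2


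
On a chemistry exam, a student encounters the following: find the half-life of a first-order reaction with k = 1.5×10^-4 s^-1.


t½ = ln2/k = 0.693147/(1.5×10^-4 s^-1)
= 4621 s

4621 s


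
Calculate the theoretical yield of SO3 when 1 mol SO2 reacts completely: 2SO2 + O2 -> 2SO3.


Mole ratio SO3:SO2 = 2:2
n(SO3) = 1 × 2/2 = 1.000 mol
mass = 1.000 × 80.07 = 80.07 g

80.07 g


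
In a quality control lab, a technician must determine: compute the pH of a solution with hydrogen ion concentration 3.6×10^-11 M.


pH = -log10([H+]) = -log10(3.6×10^-11)
= 11 - log10(3.6)
= 11 - 0.56
= 10.44

10.44


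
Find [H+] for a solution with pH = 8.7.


[H+] = 10^(-pH) = 10^(-8.7)
= 2.0×10^-9 M

2.0×10^-9 M


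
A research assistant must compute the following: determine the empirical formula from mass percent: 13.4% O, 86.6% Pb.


Assume 100 g sample. Moles of each element:
  O: 13.4/16.0 = 0.838 mol
  Pb: 86.6/207.2 = 0.418 mol
Divide by smallest (0.418):
  O: 0.838/0.418 = 2.0
  Pb: 0.418/0.418 = 1.0
Empirical formula: PbO2

PbO2


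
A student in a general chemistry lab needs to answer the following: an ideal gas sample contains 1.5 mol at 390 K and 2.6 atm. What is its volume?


PV = nRT  (R = 0.08206 L·atm/(mol·K))
V = nRT/P = 1.5×0.08206×390/2.6
= 18.463 L

18.463 L


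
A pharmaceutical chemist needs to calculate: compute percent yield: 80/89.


% yield = actual/theoretical × 100
= 80/89 × 100
= 89.89%

89.89%


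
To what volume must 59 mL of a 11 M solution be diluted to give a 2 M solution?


C1V1 = C2V2
11 × 59 = 2 × V2
V2 = 649/2 = 324.5 mL

324.5 mL


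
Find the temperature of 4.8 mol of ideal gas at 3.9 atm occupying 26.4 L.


PV = nRT  (R = 0.08206 L·atm/(mol·K))
T = PV/(nR) = 3.9×26.4/(4.8×0.08206)
= 102.96/0.393888
= 261.39 K

261.39 K


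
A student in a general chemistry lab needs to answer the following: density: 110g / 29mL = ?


ρ = mass/volume
= 110/29
= 3.793 g/mL

3.793 g/mL


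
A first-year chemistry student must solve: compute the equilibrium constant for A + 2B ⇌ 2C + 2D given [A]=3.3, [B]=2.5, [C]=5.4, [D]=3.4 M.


Kc = [C]^2[D]^2/([A][B]^2)
= (5.4^2 × 3.4^2)/(3.3^1 × 2.5^2)
= 337.0896/20.625
= 16.34

16.34


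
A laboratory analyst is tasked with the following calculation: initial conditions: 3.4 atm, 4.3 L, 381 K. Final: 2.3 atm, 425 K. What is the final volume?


P1V1/T1 = P2V2/T2
V2 = P1V1T2/(T1P2)
= 3.4×4.3×425/(381×2.3)
= 7.091 L

7.091 L


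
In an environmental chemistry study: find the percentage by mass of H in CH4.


M(CH4) = 1×12.01 + 4×1.008 = 16.042 g/mol
Mass of H = 4 × 1.008 = 4.032 g/mol
% H = 4.032/16.042 × 100 = 25.13%

25.13%


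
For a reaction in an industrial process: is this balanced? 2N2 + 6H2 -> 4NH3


Equation: 2N2 + 6H2 -> 4NH3
Check atoms: H: 12=12, N: 4=4
Balanced

Yes, balanced


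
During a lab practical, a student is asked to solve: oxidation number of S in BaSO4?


(+2) + x + 4(-2) = 0, so x = +6
Oxidation number: +6

+6


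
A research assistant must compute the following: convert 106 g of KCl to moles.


M(KCl) = 74.55 g/mol
n = mass/M = 106/74.55 = 1.4219 mol

1.4219 mol


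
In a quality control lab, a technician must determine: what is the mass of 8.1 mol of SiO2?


M(SiO2) = 60.09 g/mol
mass = n × M = 8.1 × 60.09 = 486.73 g

486.73 g


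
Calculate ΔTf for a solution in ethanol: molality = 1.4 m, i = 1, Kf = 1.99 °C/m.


ΔTf = Kf × m × i
= 1.99 × 1.4 × 1
= 2.786 °C

2.786 °C


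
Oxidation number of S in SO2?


x + 2(-2) = 0, so x = +4
Oxidation number: +4

+4


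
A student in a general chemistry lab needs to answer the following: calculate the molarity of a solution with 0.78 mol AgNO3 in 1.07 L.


M = n/V = 0.78/1.07 = 0.729 mol/L

0.729 M


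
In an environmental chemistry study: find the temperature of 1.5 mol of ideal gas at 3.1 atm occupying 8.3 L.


PV = nRT  (R = 0.08206 L·atm/(mol·K))
T = PV/(nR) = 3.1×8.3/(1.5×0.08206)
= 25.73/0.123090
= 209.03 K

209.03 K


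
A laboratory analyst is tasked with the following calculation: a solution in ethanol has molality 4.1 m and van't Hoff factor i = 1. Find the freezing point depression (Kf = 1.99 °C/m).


ΔTf = Kf × m × i
= 1.99 × 4.1 × 1
= 8.159 °C

8.159 °C


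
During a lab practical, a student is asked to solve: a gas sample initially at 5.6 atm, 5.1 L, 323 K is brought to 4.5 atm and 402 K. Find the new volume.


P1V1/T1 = P2V2/T2
V2 = P1V1T2/(T1P2)
= 5.6×5.1×402/(323×4.5)
= 7.899 L

7.899 L


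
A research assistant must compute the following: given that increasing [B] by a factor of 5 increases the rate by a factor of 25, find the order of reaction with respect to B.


rate ∝ [B]^n
5^n = 25 → n = 2
Order in B: 2

2


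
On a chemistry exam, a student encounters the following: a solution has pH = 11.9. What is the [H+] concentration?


[H+] = 10^(-pH) = 10^(-11.9)
= 1.26×10^-12 M

1.26×10^-12 M


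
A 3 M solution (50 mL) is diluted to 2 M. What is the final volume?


C1V1 = C2V2
3 × 50 = 2 × V2
V2 = 150/2 = 75.0 mL

75.0 mL


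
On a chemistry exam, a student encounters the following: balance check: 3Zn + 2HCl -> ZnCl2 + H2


Equation: 3Zn + 2HCl -> ZnCl2 + H2
Check atoms: Cl: 2=2, H: 2=2, Zn: 3≠1
Not balanced

No, not balanced


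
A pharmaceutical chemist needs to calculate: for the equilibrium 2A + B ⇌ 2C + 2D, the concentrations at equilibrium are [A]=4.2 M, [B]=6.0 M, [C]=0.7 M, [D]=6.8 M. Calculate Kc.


Kc = [C]^2[D]^2/([A]^2[B])
= (0.7^2 × 6.8^2)/(4.2^2 × 6.0^1)
= 22.6576/105.84
= 0.2141

0.2141


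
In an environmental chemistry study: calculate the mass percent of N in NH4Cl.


M(NH4Cl) = 1×14.01 + 4×1.008 + 1×35.45 = 53.492 g/mol
Mass of N = 1 × 14.01 = 14.01 g/mol
% N = 14.01/53.492 × 100 = 26.19%

26.19%


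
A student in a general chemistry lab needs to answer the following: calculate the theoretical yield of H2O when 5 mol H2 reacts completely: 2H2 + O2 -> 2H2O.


Mole ratio H2O:H2 = 2:2
n(H2O) = 5 × 2/2 = 5.000 mol
mass = 5.000 × 18.02 = 90.1 g

90.1 g


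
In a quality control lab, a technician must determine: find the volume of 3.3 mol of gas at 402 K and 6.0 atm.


PV = nRT  (R = 0.08206 L·atm/(mol·K))
V = nRT/P = 3.3×0.08206×402/6.0
= 18.143 L

18.143 L


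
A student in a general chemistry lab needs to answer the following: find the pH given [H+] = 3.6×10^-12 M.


pH = -log10([H+]) = -log10(3.6×10^-12)
= 12 - log10(3.6)
= 12 - 0.56
= 11.44

11.44


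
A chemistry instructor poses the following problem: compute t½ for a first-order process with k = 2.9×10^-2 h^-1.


t½ = ln2/k = 0.693147/(2.9×10^-2 h^-1)
= 23.90 h

23.90 h


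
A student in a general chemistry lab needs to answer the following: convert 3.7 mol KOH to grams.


M(KOH) = 56.11 g/mol
mass = n × M = 3.7 × 56.11 = 207.61 g

207.61 g


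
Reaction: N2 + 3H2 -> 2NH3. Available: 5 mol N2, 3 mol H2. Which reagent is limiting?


Mole ratio available / coefficient:
  N2: 5/1 = 5.000
  H2: 3/3 = 1.000
Smaller ratio is limiting.

H2


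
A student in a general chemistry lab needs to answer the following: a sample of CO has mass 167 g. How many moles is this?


M(CO) = 28.01 g/mol
n = mass/M = 167/28.01 = 5.9622 mol

5.9622 mol


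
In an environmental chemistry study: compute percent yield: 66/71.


% yield = actual/theoretical × 100
= 66/71 × 100
= 92.96%

92.96%


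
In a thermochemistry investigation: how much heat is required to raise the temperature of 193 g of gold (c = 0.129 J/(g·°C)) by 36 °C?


q = mcΔT = 193 × 0.129 × 36
= 896.29 J

896.29 J


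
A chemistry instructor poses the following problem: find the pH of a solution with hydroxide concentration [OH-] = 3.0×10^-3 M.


pOH = -log10([OH-]) = -log10(3.0×10^-3)
= 3 - log10(3.0) = 2.52
pH = 14 - pOH = 14 - 2.52 = 11.48

11.48


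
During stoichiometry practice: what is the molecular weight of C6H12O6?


M(C6H12O6) = 6×12.01 + 12×1.008 + 6×16.0
= 72.06 + 12.1 + 96.0
= 180.16 g/mol

180.16 g/mol


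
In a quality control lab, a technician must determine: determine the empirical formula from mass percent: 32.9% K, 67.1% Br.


Assume 100 g sample. Moles of each element:
  K: 32.9/39.1 = 0.841 mol
  Br: 67.1/79.9 = 0.84 mol
Divide by smallest (0.84):
  K: 0.841/0.84 = 1.0
  Br: 0.84/0.84 = 1.0
Empirical formula: KBr

KBr


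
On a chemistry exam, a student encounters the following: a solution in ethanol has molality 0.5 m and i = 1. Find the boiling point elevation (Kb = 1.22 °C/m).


ΔTb = Kb × m × i
= 1.22 × 0.5 × 1
= 0.61 °C

0.61 °C


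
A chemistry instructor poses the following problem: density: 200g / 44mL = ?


ρ = mass/volume
= 200/44
= 4.545 g/mL

4.545 g/mL


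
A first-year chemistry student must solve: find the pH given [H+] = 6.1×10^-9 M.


pH = -log10([H+]) = -log10(6.1×10^-9)
= 9 - log10(6.1)
= 9 - 0.79
= 8.21

8.21


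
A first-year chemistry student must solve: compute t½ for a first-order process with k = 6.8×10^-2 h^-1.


t½ = ln2/k = 0.693147/(6.8×10^-2 h^-1)
= 10.19 h

10.19 h


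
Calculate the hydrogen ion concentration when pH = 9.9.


[H+] = 10^(-pH) = 10^(-9.9)
= 1.26×10^-10 M

1.26×10^-10 M


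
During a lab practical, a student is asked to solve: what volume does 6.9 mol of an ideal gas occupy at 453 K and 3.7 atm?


PV = nRT  (R = 0.08206 L·atm/(mol·K))
V = nRT/P = 6.9×0.08206×453/3.7
= 69.323 L

69.323 L


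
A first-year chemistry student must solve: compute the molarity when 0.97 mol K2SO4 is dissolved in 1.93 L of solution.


M = n/V = 0.97/1.93 = 0.503 mol/L

0.503 M


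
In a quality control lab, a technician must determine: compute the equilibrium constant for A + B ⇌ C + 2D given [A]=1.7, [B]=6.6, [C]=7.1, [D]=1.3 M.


Kc = [C][D]^2/([A][B])
= (7.1^1 × 1.3^2)/(1.7^1 × 6.6^1)
= 11.999/11.22
= 1.069

1.069


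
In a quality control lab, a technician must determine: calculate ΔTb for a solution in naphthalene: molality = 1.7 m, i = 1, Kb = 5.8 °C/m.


ΔTb = Kb × m × i
= 5.8 × 1.7 × 1
= 9.86 °C

9.86 °C


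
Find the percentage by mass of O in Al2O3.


M(Al2O3) = 2×26.98 + 3×16.0 = 101.96 g/mol
Mass of O = 3 × 16.0 = 48.00 g/mol
% O = 48.00/101.96 × 100 = 47.08%

47.08%


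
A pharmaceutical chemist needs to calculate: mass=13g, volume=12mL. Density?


ρ = mass/volume
= 13/12
= 1.083 g/mL

1.083 g/mL


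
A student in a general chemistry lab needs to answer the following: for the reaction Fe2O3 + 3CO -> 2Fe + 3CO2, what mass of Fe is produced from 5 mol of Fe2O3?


Mole ratio Fe:Fe2O3 = 2:1
n(Fe) = 5 × 2/1 = 10.000 mol
mass = 10.000 × 55.85 = 558.5 g

558.5 g


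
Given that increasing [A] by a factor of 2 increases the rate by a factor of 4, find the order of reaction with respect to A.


rate ∝ [A]^n
2^n = 4 → n = 2
Order in A: 2

2


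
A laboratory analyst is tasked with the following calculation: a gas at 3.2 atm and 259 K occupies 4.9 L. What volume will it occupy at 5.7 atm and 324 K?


P1V1/T1 = P2V2/T2
V2 = P1V1T2/(T1P2)
= 3.2×4.9×324/(259×5.7)
= 3.441 L

3.441 L


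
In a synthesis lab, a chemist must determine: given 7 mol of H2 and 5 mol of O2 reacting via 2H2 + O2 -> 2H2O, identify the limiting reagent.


Mole ratio available / coefficient:
  H2: 7/2 = 3.500
  O2: 5/1 = 5.000
Smaller ratio is limiting.

H2


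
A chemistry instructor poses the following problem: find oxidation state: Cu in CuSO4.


Sulfate is -2, so Cu = +2
Oxidation number: +2

+2


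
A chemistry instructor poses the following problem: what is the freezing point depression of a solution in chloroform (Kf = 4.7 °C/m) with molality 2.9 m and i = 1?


ΔTf = Kf × m × i
= 4.7 × 2.9 × 1
= 13.63 °C

13.63 °C


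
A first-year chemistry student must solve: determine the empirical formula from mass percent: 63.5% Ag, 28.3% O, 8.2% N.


Assume 100 g sample. Moles of each element:
  Ag: 63.5/107.87 = 0.589 mol
  O: 28.3/16.0 = 1.769 mol
  N: 8.2/14.01 = 0.585 mol
Divide by smallest (0.585):
  Ag: 0.589/0.585 = 1.01
  O: 1.769/0.585 = 3.02
  N: 0.585/0.585 = 1.0
Empirical formula: AgNO3

AgNO3


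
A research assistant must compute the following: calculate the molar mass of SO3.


M(SO3) = 1×32.07 + 3×16.0
= 32.07 + 48.0
= 80.07 g/mol

80.07 g/mol


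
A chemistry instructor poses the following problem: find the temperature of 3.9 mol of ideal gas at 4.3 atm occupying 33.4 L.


PV = nRT  (R = 0.08206 L·atm/(mol·K))
T = PV/(nR) = 4.3×33.4/(3.9×0.08206)
= 143.62/0.320034
= 448.76 K

448.76 K


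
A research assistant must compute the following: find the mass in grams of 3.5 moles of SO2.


M(SO2) = 64.07 g/mol
mass = n × M = 3.5 × 64.07 = 224.25 g

224.25 g


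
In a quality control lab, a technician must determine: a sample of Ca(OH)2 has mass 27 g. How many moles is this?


M(Ca(OH)2) = 74.1 g/mol
n = mass/M = 27/74.1 = 0.3644 mol

0.3644 mol


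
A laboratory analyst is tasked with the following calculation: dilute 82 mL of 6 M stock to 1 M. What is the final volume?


C1V1 = C2V2
6 × 82 = 1 × V2
V2 = 492/1 = 492.0 mL

492.0 mL


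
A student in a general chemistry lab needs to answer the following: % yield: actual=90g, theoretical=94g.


% yield = actual/theoretical × 100
= 90/94 × 100
= 95.74%

95.74%


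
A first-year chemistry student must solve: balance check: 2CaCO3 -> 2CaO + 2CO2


Equation: 2CaCO3 -> 2CaO + 2CO2
Check atoms: C: 2=2, Ca: 2=2, O: 6=6
Balanced

Yes, balanced


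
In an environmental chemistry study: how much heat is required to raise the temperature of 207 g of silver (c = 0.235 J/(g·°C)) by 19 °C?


q = mcΔT = 207 × 0.235 × 19
= 924.26 J

924.26 J


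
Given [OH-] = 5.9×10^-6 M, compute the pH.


pOH = -log10([OH-]) = -log10(5.9×10^-6)
= 6 - log10(5.9) = 5.23
pH = 14 - pOH = 14 - 5.23 = 8.77

8.77


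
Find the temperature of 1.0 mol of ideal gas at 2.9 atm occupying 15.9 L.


PV = nRT  (R = 0.08206 L·atm/(mol·K))
T = PV/(nR) = 2.9×15.9/(1.0×0.08206)
= 46.11/0.082060
= 561.91 K

561.91 K


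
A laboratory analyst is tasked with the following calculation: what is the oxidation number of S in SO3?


x + 3(-2) = 0, so x = +6
Oxidation number: +6

+6


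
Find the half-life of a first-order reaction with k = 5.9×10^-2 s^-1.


t½ = ln2/k = 0.693147/(5.9×10^-2 s^-1)
= 11.75 s

11.75 s


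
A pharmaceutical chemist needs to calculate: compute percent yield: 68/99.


% yield = actual/theoretical × 100
= 68/99 × 100
= 68.69%

68.69%


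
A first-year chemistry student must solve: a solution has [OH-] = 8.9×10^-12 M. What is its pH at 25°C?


pOH = -log10([OH-]) = -log10(8.9×10^-12)
= 12 - log10(8.9) = 11.05
pH = 14 - pOH = 14 - 11.05 = 2.95

2.95
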